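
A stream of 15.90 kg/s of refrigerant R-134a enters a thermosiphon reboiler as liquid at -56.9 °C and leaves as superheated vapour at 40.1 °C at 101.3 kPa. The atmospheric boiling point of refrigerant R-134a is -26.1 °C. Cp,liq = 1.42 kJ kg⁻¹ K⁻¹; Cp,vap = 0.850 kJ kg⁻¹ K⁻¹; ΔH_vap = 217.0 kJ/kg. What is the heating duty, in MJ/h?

liquid -56.9→-26.1 °C: 43.736 kJ/kg
vaporisation at -26.1 °C: 217 kJ/kg
vapour -26.1→40.1 °C: 56.27 kJ/kg
Δh = 43.736 + 217 + 56.27 = 317.01 kJ/kg
Q = ṁ·Δh = 15.90 kg/s × 317.01 kJ/kg = 5040.4 kJ/s
|Q| = 5040.4 kW = 18145 MJ/h

Q = 18100 MJ/h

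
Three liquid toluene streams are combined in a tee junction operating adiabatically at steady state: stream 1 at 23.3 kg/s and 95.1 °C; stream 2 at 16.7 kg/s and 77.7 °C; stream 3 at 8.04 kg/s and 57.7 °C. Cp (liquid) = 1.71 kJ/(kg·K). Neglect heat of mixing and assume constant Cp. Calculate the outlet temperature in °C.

Energy balance with Q = 0: Σ ṁᵢCp,ᵢ(T_out − Tᵢ) = 0
T_out = Σ ṁᵢCp,ᵢTᵢ / Σ ṁᵢCp,ᵢ
      = 6801.2 / 82.148 = 82.792 °C

T_out = 82.8 °C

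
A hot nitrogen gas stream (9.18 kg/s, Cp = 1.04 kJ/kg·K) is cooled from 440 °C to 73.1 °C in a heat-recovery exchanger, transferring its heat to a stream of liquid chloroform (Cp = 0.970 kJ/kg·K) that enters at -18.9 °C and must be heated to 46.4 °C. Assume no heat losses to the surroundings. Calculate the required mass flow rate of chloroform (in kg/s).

ṁ_c = 55.3 kg/s

Heat released by hot stream: Q = 9.18 × 1.04 × (440 − 73.1) = 3502.9 kJ/s
Energy balance on cold side (adiabatic exchanger): Q = ṁ_c·Cp_c·(T_c,out − T_c,in)
ṁ_c = 3502.9 / [0.970 × (46.4 − -18.9)] = 55.302 kg/s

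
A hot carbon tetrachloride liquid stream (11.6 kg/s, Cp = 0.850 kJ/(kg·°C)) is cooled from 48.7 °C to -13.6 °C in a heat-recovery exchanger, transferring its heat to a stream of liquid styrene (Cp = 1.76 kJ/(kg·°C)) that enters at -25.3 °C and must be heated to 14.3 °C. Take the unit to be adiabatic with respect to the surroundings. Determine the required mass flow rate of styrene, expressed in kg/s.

Heat released by hot stream: Q = 11.6 × 0.850 × (48.7 − -13.6) = 614.28 kJ/s
Energy balance on cold side (adiabatic exchanger): Q = ṁ_c·Cp_c·(T_c,out − T_c,in)
ṁ_c = 614.28 / [1.76 × (14.3 − -25.3)] = 8.8137 kg/s

ṁ_c = 8.81 kg/s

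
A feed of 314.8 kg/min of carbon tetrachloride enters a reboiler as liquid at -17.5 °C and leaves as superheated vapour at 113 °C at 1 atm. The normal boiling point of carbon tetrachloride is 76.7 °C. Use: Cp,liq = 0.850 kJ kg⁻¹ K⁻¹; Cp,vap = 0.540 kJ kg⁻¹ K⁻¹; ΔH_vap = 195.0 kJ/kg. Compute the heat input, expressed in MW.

liquid -17.5→76.7 °C: 80.07 kJ/kg
vaporisation at 76.7 °C: 195 kJ/kg
vapour 76.7→113 °C: 19.602 kJ/kg
Δh = 80.07 + 195 + 19.602 = 294.67 kJ/kg
Q = ṁ·Δh = 314.8 kg/min × 294.67 kJ/kg = 92763 kJ/min
|Q| = 1546 kW = 1.546 MW

Q = 1.55 MW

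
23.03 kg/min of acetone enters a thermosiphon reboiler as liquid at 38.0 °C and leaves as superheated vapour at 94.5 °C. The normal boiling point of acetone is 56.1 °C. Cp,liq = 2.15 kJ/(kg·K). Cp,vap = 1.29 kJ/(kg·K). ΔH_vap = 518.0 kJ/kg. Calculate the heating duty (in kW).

Q = 233 kW

liquid 38.0→56.1 °C: 38.915 kJ/kg
vaporisation at 56.1 °C: 518 kJ/kg
vapour 56.1→94.5 °C: 49.536 kJ/kg
Δh = 38.915 + 518 + 49.536 = 606.45 kJ/kg
Q = ṁ·Δh = 23.03 kg/min × 606.45 kJ/kg = 13967 kJ/min
|Q| = 232.78 kW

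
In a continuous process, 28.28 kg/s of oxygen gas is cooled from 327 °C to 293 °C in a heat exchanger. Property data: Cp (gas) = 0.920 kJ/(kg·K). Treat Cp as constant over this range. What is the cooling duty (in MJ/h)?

Q_c = 3180 MJ/h

Q = ṁ·Cp·ΔT = 28.28 × 0.920 × (293 − 327) = -884.6 kJ/s
Cooling duty = 3184.6 MJ/h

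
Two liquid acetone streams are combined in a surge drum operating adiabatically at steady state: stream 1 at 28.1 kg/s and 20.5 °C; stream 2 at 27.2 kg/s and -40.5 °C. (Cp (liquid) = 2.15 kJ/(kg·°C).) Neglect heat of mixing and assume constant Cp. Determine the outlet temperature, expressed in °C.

T_out = -9.50 °C

Energy balance with Q = 0: Σ ṁᵢCp,ᵢ(T_out − Tᵢ) = 0
T_out = Σ ṁᵢCp,ᵢTᵢ / Σ ṁᵢCp,ᵢ
      = -1129.9 / 118.89 = -9.5036 °C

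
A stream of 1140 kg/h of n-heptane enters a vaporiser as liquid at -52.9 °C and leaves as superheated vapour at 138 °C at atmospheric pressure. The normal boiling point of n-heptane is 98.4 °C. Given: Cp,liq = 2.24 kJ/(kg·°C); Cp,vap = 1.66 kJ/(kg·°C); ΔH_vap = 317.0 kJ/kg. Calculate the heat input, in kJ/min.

Q = 13700 kJ/min

liquid -52.9→98.4 °C: 338.91 kJ/kg
vaporisation at 98.4 °C: 317 kJ/kg
vapour 98.4→138 °C: 65.736 kJ/kg
Δh = 338.91 + 317 + 65.736 = 721.65 kJ/kg
Q = ṁ·Δh = 1140 kg/h × 721.65 kJ/kg = 822680 kJ/h
|Q| = 228.52 kW = 13711 kJ/min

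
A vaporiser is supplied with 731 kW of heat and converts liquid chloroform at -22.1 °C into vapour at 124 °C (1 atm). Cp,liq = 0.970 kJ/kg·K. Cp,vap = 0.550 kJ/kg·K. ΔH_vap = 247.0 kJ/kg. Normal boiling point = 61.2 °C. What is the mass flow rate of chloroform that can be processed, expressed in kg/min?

ṁ = 121 kg/min

Δh = 0.970×(61.2−-22.1) + 247.0 + 0.550×(124−61.2) = 362.34 kJ/kg
Q = 731 kW = 731 kJ/s = 43860 kJ/min
ṁ = Q/Δh = 43860 / 362.34 = 121.05 kg/min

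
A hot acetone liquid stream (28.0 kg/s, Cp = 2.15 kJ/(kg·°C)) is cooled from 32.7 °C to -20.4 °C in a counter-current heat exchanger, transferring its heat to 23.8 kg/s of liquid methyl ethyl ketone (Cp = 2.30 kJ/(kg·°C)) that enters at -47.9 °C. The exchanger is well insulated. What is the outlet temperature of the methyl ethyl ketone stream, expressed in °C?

T_c,out = 10.5 °C

Heat released by hot stream: Q = 28.0 × 2.15 × (32.7 − -20.4) = 3196.6 kJ/s
Energy balance on cold side (adiabatic exchanger): Q = ṁ_c·Cp_c·(T_c,out − T_c,in)
T_c,out = -47.9 + 3196.6/(23.8 × 2.30) = 10.496 °C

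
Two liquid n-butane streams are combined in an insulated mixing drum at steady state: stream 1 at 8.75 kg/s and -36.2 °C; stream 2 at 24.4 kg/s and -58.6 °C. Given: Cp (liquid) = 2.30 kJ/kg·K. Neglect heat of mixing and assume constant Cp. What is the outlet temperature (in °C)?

T_out = -52.7 °C

Adiabatic, steady state ⇒ Σ ṁᵢCp,ᵢ(T_out − Tᵢ) = 0
T_out = Σ ṁᵢCp,ᵢTᵢ / Σ ṁᵢCp,ᵢ
      = -4017.2 / 76.245 = -52.687 °C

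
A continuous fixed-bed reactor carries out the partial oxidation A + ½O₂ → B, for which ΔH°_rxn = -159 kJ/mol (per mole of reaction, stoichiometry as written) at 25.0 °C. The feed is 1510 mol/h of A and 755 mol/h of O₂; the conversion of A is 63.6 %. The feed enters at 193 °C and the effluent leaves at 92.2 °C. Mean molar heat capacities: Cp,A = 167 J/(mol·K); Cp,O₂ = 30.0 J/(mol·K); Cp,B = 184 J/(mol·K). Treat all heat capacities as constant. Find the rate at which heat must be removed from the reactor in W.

Q_out = 50100 W

Extent of reaction ξ = 0.636 × 1510 = 960.36 mol/h
Reaction term: ξ·ΔH°_rxn = 960.36 × -159 = -152700 kJ/h
Sensible, feed 193→25 °C: -46170 kJ/h
Outlet flows (mol/h): A 549.64, O₂ 274.82, B 960.36
Sensible, products 25→92.2 °C: 18597 kJ/h
Q = ΔH = -180270 kJ/h = -50.075 kW
Heat removed = 50075 W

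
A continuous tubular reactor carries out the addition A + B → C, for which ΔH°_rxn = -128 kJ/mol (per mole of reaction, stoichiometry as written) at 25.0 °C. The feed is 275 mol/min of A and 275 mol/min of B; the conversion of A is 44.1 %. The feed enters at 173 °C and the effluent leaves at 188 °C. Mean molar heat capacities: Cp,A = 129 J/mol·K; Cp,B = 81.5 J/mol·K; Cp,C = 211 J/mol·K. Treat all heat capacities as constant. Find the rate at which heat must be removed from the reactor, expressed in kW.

Q_out = 244 kW

Extent of reaction ξ = 0.441 × 275 = 121.28 mol/min
Reaction term: ξ·ΔH°_rxn = 121.28 × -128 = -15523 kJ/min
Sensible, feed 173→25 °C: -8567.4 kJ/min
Outlet flows (mol/min): A 153.72, B 153.72, C 121.28
Sensible, products 25→188 °C: 9445.5 kJ/min
Q = ΔH = -14645 kJ/min = -244.08 kW
Heat removed = 244.08 kW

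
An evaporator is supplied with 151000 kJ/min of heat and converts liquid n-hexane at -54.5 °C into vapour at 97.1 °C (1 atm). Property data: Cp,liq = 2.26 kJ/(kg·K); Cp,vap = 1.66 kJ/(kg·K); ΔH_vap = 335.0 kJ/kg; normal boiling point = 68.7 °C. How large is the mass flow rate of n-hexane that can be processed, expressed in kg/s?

Δh = 2.26×(68.7−-54.5) + 335.0 + 1.66×(97.1−68.7) = 660.58 kJ/kg
Q = 151000 kJ/min = 2516.7 kJ/s = 2516.7 kJ/s
ṁ = Q/Δh = 2516.7 / 660.58 = 3.8098 kg/s

ṁ = 3.81 kg/s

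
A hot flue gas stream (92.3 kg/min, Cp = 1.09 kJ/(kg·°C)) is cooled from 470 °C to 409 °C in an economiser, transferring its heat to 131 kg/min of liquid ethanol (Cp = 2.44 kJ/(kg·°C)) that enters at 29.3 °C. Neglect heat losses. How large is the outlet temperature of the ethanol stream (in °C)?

T_c,out = 48.5 °C

Heat released by hot stream: Q = 92.3 × 1.09 × (470 − 409) = 6137 kJ/min
Energy balance on cold side (adiabatic exchanger): Q = ṁ_c·Cp_c·(T_c,out − T_c,in)
T_c,out = 29.3 + 6137/(131 × 2.44) = 48.5 °C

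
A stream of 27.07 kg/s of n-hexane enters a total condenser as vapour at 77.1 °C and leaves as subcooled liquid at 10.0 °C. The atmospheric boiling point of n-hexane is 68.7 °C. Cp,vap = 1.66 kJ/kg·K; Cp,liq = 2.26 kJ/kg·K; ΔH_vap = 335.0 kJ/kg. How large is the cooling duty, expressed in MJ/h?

vapour 77.1→68.7 °C: -13.944 kJ/kg
condensation at 68.7 °C: -335 kJ/kg
liquid 68.7→10.0 °C: -132.66 kJ/kg
Δh = -13.944 + -335 + -132.66 = -481.61 kJ/kg
Q = ṁ·Δh = 27.07 kg/s × -481.61 kJ/kg = -13037 kJ/s
|Q| = 13037 kW = 46933 MJ/h

Q_c = 46900 MJ/h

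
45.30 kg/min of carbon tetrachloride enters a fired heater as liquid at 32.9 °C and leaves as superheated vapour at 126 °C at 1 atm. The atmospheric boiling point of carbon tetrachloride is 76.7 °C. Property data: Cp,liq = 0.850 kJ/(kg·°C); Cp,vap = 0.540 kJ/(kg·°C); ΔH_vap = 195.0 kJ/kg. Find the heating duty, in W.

liquid 32.9→76.7 °C: 37.23 kJ/kg
vaporisation at 76.7 °C: 195 kJ/kg
vapour 76.7→126 °C: 26.622 kJ/kg
Δh = 37.23 + 195 + 26.622 = 258.85 kJ/kg
Q = ṁ·Δh = 45.30 kg/min × 258.85 kJ/kg = 11726 kJ/min
|Q| = 195.43 kW = 195430 W

Q = 195000 W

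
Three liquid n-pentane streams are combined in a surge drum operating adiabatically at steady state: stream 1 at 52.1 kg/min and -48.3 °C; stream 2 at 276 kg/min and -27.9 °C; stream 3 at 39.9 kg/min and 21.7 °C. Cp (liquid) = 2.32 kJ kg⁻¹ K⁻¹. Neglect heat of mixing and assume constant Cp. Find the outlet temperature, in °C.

T_out = -25.4 °C

Adiabatic, steady state ⇒ Σ ṁᵢCp,ᵢ(T_out − Tᵢ) = 0
Σ ṁᵢCp,ᵢTᵢ = 52.1×2.32×-48.3 + 276×2.32×-27.9 + 39.9×2.32×21.7 = -21694
Σ ṁᵢCp,ᵢ = 52.1×2.32 + 276×2.32 + 39.9×2.32 = 853.76
T_out = -21694 / 853.76 = -25.41 °C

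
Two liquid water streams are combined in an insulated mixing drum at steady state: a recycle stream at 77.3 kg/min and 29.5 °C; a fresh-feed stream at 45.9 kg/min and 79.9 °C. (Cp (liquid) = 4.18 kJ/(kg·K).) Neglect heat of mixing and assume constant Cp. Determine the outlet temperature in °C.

Adiabatic, steady state ⇒ Σ ṁᵢCp,ᵢ(T_out − Tᵢ) = 0
T_out = Σ ṁᵢCp,ᵢTᵢ / Σ ṁᵢCp,ᵢ
      = 24862 / 514.98 = 48.277 °C

T_out = 48.3 °C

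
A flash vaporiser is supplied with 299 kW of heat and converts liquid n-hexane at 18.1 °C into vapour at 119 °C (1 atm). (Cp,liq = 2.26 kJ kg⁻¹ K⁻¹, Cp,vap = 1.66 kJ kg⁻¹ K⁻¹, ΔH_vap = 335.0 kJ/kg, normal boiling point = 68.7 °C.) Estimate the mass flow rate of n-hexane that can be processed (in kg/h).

Δh = 2.26×(68.7−18.1) + 335.0 + 1.66×(119−68.7) = 532.85 kJ/kg
Q = 299 kW = 299 kJ/s = 1.0764e+06 kJ/h
ṁ = Q/Δh = 1.0764e+06 / 532.85 = 2020.1 kg/h

ṁ = 2020 kg/h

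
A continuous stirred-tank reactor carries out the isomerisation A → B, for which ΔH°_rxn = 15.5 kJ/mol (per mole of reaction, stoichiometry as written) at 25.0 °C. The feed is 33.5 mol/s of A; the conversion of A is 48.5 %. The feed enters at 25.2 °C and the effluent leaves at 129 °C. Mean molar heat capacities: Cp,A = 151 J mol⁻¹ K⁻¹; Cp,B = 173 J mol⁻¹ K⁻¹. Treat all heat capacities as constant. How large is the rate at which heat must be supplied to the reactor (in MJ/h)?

Q_in = 2930 MJ/h

Extent of reaction ξ = 0.485 × 33.5 = 16.247 mol/s
Reaction term: ξ·ΔH°_rxn = 16.247 × 15.5 = 251.84 kJ/s
Sensible, feed 25.2→25 °C: -1.0117 kJ/s
Outlet flows (mol/s): A 17.253, B 16.247
Sensible, products 25→129 °C: 563.26 kJ/s
Q = ΔH = 814.08 kJ/s = 814.08 kW
Heat supplied = 2930.7 MJ/h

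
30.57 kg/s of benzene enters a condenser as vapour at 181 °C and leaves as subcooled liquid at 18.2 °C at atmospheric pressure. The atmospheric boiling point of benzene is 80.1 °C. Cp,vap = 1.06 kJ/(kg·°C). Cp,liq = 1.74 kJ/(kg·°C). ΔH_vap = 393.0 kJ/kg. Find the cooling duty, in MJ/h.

Q_c = 66900 MJ/h

vapour 181→80.1 °C: -106.95 kJ/kg
condensation at 80.1 °C: -393 kJ/kg
liquid 80.1→18.2 °C: -107.71 kJ/kg
Δh = -106.95 + -393 + -107.71 = -607.66 kJ/kg
Q = ṁ·Δh = 30.57 kg/s × -607.66 kJ/kg = -18576 kJ/s
|Q| = 18576 kW = 66874 MJ/h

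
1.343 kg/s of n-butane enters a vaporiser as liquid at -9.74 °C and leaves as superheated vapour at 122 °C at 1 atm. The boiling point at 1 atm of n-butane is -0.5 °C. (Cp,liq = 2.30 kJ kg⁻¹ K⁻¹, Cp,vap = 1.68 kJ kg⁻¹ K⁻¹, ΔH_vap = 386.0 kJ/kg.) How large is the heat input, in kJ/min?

liquid -9.74→-0.5 °C: 21.252 kJ/kg
vaporisation at -0.5 °C: 386 kJ/kg
vapour -0.5→122 °C: 205.8 kJ/kg
Δh = 21.252 + 386 + 205.8 = 613.05 kJ/kg
Q = ṁ·Δh = 1.343 kg/s × 613.05 kJ/kg = 823.33 kJ/s
|Q| = 823.33 kW = 49400 kJ/min

Q = 49400 kJ/min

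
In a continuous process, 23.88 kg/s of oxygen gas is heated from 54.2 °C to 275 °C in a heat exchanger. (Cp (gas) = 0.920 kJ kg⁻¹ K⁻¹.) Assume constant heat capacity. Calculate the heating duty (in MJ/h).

Q = ṁ·Cp·ΔT = 23.88 × 0.920 × (275 − 54.2) = 4850.9 kJ/s
Heating duty = 17463 MJ/h

Q = 17500 MJ/h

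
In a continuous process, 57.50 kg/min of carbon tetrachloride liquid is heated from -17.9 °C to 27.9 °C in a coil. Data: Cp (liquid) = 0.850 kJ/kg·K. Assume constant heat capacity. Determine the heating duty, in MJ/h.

Q = ṁ·Cp·ΔT = 57.50 × 0.850 × (27.9 − -17.9) = 2238.5 kJ/min
Converting: 2238.5 / 60 s = 37.308 kW
Heating duty = 134.31 MJ/h

Q = 134 MJ/h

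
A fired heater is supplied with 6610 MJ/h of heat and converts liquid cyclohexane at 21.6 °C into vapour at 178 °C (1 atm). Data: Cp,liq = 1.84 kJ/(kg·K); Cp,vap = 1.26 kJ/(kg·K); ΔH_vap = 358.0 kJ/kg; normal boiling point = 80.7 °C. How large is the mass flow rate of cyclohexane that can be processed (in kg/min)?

Δh = 1.84×(80.7−21.6) + 358.0 + 1.26×(178−80.7) = 589.34 kJ/kg
Q = 6610 MJ/h = 1836.1 kJ/s = 110170 kJ/min
ṁ = Q/Δh = 110170 / 589.34 = 186.93 kg/min

ṁ = 187 kg/min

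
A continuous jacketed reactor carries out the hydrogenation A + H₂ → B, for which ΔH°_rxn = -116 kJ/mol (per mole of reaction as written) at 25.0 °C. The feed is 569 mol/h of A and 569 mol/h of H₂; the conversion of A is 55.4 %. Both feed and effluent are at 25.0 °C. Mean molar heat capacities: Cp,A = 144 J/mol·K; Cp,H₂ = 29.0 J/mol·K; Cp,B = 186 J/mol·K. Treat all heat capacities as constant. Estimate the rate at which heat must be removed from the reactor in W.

Q_out = 10200 W

Extent of reaction ξ = 0.554 × 569 = 315.23 mol/h
Reaction term: ξ·ΔH°_rxn = 315.23 × -116 = -36566 kJ/h
Q = ΔH = -36566 kJ/h = -10.157 kW
Heat removed = 10157 W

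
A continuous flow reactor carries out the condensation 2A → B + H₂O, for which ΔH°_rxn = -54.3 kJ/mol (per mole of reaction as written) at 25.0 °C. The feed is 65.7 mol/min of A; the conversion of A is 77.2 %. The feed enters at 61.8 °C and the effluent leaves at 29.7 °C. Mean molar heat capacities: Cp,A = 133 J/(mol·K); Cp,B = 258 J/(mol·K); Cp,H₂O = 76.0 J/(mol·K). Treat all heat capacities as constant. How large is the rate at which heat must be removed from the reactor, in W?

Q_out = 27500 W

Extent of reaction ξ = 0.772 × 65.7 / 2 = 25.36 mol/min
Reaction term: ξ·ΔH°_rxn = 25.36 × -54.3 = -1377.1 kJ/min
Sensible, feed 61.8→25 °C: -321.56 kJ/min
Outlet flows (mol/min): A 14.98, B 25.36, H₂O 25.36
Sensible, products 25→29.7 °C: 49.174 kJ/min
Q = ΔH = -1649.4 kJ/min = -27.491 kW
Heat removed = 27491 W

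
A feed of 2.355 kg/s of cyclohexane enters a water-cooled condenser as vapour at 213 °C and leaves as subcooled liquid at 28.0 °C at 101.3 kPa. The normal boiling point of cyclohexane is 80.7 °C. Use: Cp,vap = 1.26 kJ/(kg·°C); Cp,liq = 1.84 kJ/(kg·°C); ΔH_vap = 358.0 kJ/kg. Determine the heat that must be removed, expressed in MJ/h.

Q_c = 5270 MJ/h

vapour 213→80.7 °C: -166.7 kJ/kg
condensation at 80.7 °C: -358 kJ/kg
liquid 80.7→28.0 °C: -96.968 kJ/kg
Δh = -166.7 + -358 + -96.968 = -621.67 kJ/kg
Q = ṁ·Δh = 2.355 kg/s × -621.67 kJ/kg = -1464 kJ/s
|Q| = 1464 kW = 5270.5 MJ/h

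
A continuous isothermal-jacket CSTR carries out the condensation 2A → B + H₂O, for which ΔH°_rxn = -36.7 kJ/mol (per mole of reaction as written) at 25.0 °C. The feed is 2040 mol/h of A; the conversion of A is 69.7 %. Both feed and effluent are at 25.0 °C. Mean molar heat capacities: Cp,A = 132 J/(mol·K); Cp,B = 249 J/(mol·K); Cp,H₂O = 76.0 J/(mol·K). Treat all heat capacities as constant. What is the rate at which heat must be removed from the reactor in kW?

Extent of reaction ξ = 0.697 × 2040 / 2 = 710.94 mol/h
Reaction term: ξ·ΔH°_rxn = 710.94 × -36.7 = -26091 kJ/h
Q = ΔH = -26091 kJ/h = -7.2476 kW
Heat removed = 7.2476 kW

Q_out = 7.25 kW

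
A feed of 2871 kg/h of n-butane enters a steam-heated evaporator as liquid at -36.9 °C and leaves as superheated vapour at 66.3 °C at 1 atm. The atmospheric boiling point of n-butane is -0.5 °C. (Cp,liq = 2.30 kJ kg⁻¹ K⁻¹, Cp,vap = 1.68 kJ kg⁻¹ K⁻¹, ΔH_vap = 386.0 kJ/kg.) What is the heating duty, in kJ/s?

Q = 464 kJ/s

liquid -36.9→-0.5 °C: 83.72 kJ/kg
vaporisation at -0.5 °C: 386 kJ/kg
vapour -0.5→66.3 °C: 112.22 kJ/kg
Δh = 83.72 + 386 + 112.22 = 581.94 kJ/kg
Q = ṁ·Δh = 2871 kg/h × 581.94 kJ/kg = 1.6708e+06 kJ/h
|Q| = 464.1 kW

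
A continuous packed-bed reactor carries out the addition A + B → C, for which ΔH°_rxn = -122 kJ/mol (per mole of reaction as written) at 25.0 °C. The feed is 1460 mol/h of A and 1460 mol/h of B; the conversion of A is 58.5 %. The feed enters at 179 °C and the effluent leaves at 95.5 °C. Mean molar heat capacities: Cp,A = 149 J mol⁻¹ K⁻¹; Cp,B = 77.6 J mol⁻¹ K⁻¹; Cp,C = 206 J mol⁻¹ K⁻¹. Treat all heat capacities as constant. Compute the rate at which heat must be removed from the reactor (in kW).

Q_out = 37.0 kW

Extent of reaction ξ = 0.585 × 1460 = 854.1 mol/h
Reaction term: ξ·ΔH°_rxn = 854.1 × -122 = -104200 kJ/h
Sensible, feed 179→25 °C: -50949 kJ/h
Outlet flows (mol/h): A 605.9, B 605.9, C 854.1
Sensible, products 25→95.5 °C: 22084 kJ/h
Q = ΔH = -133070 kJ/h = -36.963 kW
Heat removed = 36.963 kW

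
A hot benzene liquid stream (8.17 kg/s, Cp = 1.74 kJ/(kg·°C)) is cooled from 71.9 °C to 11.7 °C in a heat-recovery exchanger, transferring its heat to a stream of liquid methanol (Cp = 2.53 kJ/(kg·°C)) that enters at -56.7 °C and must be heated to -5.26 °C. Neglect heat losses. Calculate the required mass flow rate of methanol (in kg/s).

ṁ_c = 6.58 kg/s

Heat released by hot stream: Q = 8.17 × 1.74 × (71.9 − 11.7) = 855.79 kJ/s
Energy balance on cold side (adiabatic exchanger): Q = ṁ_c·Cp_c·(T_c,out − T_c,in)
ṁ_c = 855.79 / [2.53 × (-5.26 − -56.7)] = 6.5758 kg/s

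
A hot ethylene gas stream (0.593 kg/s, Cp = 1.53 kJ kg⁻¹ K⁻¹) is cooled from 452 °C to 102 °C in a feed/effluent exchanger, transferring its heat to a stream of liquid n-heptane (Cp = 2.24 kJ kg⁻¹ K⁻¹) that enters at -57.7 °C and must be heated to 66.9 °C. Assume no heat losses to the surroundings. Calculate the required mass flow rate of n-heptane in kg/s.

ṁ_c = 1.14 kg/s

Heat released by hot stream: Q = 0.593 × 1.53 × (452 − 102) = 317.55 kJ/s
Energy balance on cold side (adiabatic exchanger): Q = ṁ_c·Cp_c·(T_c,out − T_c,in)
ṁ_c = 317.55 / [2.24 × (66.9 − -57.7)] = 1.1378 kg/s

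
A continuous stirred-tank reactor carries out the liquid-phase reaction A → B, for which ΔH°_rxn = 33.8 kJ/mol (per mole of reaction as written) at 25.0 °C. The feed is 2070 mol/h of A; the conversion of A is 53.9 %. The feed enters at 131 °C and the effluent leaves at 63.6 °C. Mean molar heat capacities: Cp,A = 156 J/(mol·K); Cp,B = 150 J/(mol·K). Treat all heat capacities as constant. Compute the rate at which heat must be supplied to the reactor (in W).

Extent of reaction ξ = 0.539 × 2070 = 1115.7 mol/h
Reaction term: ξ·ΔH°_rxn = 1115.7 × 33.8 = 37712 kJ/h
Sensible, feed 131→25 °C: -34230 kJ/h
Outlet flows (mol/h): A 954.27, B 1115.7
Sensible, products 25→63.6 °C: 12206 kJ/h
Q = ΔH = 15688 kJ/h = 4.3579 kW
Heat supplied = 4357.9 W

Q_in = 4360 W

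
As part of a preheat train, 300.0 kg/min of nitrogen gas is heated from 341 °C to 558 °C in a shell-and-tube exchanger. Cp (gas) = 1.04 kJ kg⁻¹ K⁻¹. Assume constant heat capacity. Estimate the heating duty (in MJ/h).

Q = 4060 MJ/h

Q = ṁ·Cp·ΔT = 300.0 × 1.04 × (558 − 341) = 67704 kJ/min
Converting: 67704 / 60 s = 1128.4 kW
Heating duty = 4062.2 MJ/h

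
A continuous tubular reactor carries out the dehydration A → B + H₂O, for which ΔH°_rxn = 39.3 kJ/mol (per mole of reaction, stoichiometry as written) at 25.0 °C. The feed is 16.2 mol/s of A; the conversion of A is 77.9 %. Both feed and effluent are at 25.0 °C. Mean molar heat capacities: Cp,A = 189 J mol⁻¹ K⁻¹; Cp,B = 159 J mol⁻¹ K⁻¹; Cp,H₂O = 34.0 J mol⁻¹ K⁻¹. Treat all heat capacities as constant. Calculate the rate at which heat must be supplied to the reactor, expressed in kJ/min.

Extent of reaction ξ = 0.779 × 16.2 = 12.62 mol/s
Reaction term: ξ·ΔH°_rxn = 12.62 × 39.3 = 495.96 kJ/s
Q = ΔH = 495.96 kJ/s = 495.96 kW
Heat supplied = 29757 kJ/min

Q_in = 29800 kJ/min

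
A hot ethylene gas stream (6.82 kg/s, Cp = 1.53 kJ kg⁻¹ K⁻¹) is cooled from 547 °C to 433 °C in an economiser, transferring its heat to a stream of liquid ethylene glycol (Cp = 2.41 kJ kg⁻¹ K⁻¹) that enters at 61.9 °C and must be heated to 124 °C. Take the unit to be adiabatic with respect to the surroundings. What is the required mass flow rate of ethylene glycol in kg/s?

ṁ_c = 7.95 kg/s

Heat released by hot stream: Q = 6.82 × 1.53 × (547 − 433) = 1189.5 kJ/s
Energy balance on cold side (adiabatic exchanger): Q = ṁ_c·Cp_c·(T_c,out − T_c,in)
ṁ_c = 1189.5 / [2.41 × (124 − 61.9)] = 7.9483 kg/s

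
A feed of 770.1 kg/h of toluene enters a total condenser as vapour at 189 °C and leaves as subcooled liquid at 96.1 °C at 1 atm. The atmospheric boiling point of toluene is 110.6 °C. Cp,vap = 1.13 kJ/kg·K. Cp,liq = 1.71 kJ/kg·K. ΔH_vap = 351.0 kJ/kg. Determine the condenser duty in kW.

vapour 189→110.6 °C: -88.592 kJ/kg
condensation at 110.6 °C: -351 kJ/kg
liquid 110.6→96.1 °C: -24.795 kJ/kg
Δh = -88.592 + -351 + -24.795 = -464.39 kJ/kg
Q = ṁ·Δh = 770.1 kg/h × -464.39 kJ/kg = -357620 kJ/h
|Q| = 99.34 kW

Q_c = 99.3 kW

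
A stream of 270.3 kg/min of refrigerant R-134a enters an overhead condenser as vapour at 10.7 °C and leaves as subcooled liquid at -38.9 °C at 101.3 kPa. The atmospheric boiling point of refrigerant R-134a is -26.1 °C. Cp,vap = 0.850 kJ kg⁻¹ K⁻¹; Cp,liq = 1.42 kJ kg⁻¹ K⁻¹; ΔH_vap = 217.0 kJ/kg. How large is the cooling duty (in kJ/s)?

vapour 10.7→-26.1 °C: -31.28 kJ/kg
condensation at -26.1 °C: -217 kJ/kg
liquid -26.1→-38.9 °C: -18.176 kJ/kg
Δh = -31.28 + -217 + -18.176 = -266.46 kJ/kg
Q = ṁ·Δh = 270.3 kg/min × -266.46 kJ/kg = -72023 kJ/min
|Q| = 1200.4 kW

Q_c = 1200 kJ/s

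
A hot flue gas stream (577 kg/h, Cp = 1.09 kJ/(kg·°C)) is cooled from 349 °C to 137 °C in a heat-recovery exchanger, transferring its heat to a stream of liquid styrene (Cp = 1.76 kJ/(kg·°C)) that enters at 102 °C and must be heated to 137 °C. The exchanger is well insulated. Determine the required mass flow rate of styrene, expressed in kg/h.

ṁ_c = 2160 kg/h

Heat released by hot stream: Q = 577 × 1.09 × (349 − 137) = 133330 kJ/h
Energy balance on cold side (adiabatic exchanger): Q = ṁ_c·Cp_c·(T_c,out − T_c,in)
ṁ_c = 133330 / [1.76 × (137 − 102)] = 2164.5 kg/h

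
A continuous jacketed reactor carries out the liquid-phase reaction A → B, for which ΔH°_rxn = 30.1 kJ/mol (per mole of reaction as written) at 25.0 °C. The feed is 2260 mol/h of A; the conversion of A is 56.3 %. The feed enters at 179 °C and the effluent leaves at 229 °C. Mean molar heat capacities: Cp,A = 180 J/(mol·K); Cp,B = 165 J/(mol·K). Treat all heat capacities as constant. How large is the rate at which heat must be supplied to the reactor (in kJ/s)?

Extent of reaction ξ = 0.563 × 2260 = 1272.4 mol/h
Reaction term: ξ·ΔH°_rxn = 1272.4 × 30.1 = 38299 kJ/h
Sensible, feed 179→25 °C: -62647 kJ/h
Outlet flows (mol/h): A 987.62, B 1272.4
Sensible, products 25→229 °C: 79094 kJ/h
Q = ΔH = 54745 kJ/h = 15.207 kW
Heat supplied = 15.207 kJ/s

Q_in = 15.2 kJ/s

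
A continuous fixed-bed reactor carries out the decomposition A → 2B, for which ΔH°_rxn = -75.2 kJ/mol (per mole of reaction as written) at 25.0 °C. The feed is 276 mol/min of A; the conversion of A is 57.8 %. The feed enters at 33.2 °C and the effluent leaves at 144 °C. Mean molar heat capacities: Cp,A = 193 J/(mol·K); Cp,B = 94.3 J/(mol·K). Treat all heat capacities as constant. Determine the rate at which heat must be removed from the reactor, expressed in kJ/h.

Q_out = 371000 kJ/h

Extent of reaction ξ = 0.578 × 276 = 159.53 mol/min
Reaction term: ξ·ΔH°_rxn = 159.53 × -75.2 = -11997 kJ/min
Sensible, feed 33.2→25 °C: -436.8 kJ/min
Outlet flows (mol/min): A 116.47, B 319.06
Sensible, products 25→144 °C: 6255.4 kJ/min
Q = ΔH = -6177.9 kJ/min = -102.97 kW
Heat removed = 370680 kJ/h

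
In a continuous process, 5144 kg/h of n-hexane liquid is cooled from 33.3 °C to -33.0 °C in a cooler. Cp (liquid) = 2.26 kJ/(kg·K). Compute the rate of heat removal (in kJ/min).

Q_c = 12800 kJ/min

Q = ṁ·Cp·ΔT = 5144 × 2.26 × (-33.0 − 33.3) = -770770 kJ/h
Converting: 770770 / 3600 s = 214.1 kW
Cooling duty = 12846 kJ/min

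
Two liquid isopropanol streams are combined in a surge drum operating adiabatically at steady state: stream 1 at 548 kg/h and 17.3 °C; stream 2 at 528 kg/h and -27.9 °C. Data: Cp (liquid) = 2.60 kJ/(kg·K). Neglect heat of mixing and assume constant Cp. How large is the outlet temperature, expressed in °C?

Energy balance with Q = 0: Σ ṁᵢCp,ᵢ(T_out − Tᵢ) = 0
Σ ṁᵢCp,ᵢTᵢ = 548×2.60×17.3 + 528×2.60×-27.9 = -13652
Σ ṁᵢCp,ᵢ = 548×2.60 + 528×2.60 = 2797.6
T_out = -13652 / 2797.6 = -4.8799 °C

T_out = -4.88 °C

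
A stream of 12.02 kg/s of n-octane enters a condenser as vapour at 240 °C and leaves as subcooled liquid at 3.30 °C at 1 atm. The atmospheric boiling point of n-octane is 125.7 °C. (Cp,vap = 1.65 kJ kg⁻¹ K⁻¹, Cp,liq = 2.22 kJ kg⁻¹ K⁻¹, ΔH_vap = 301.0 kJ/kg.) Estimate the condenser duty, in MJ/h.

Q_c = 32900 MJ/h

vapour 240→125.7 °C: -188.59 kJ/kg
condensation at 125.7 °C: -301 kJ/kg
liquid 125.7→3.30 °C: -271.73 kJ/kg
Δh = -188.59 + -301 + -271.73 = -761.32 kJ/kg
Q = ṁ·Δh = 12.02 kg/s × -761.32 kJ/kg = -9151.1 kJ/s
|Q| = 9151.1 kW = 32944 MJ/h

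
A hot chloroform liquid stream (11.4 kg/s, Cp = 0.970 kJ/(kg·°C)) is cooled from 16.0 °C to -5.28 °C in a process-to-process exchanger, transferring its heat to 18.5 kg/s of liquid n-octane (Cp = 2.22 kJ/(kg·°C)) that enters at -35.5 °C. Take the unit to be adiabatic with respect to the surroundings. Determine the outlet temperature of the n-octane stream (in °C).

Heat released by hot stream: Q = 11.4 × 0.970 × (16.0 − -5.28) = 235.31 kJ/s
Energy balance on cold side (adiabatic exchanger): Q = ṁ_c·Cp_c·(T_c,out − T_c,in)
T_c,out = -35.5 + 235.31/(18.5 × 2.22) = -29.77 °C

T_c,out = -29.8 °C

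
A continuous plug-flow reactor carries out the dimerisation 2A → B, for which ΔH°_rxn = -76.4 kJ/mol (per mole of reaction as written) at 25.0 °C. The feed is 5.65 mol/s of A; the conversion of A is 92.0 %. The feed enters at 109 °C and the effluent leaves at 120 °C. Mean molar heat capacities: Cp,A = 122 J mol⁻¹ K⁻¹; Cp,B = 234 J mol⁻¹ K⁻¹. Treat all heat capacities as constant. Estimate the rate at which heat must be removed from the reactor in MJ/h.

Extent of reaction ξ = 0.920 × 5.65 / 2 = 2.599 mol/s
Reaction term: ξ·ΔH°_rxn = 2.599 × -76.4 = -198.56 kJ/s
Sensible, feed 109→25 °C: -57.901 kJ/s
Outlet flows (mol/s): A 0.452, B 2.599
Sensible, products 25→120 °C: 63.014 kJ/s
Q = ΔH = -193.45 kJ/s = -193.45 kW
Heat removed = 696.42 MJ/h

Q_out = 696 MJ/h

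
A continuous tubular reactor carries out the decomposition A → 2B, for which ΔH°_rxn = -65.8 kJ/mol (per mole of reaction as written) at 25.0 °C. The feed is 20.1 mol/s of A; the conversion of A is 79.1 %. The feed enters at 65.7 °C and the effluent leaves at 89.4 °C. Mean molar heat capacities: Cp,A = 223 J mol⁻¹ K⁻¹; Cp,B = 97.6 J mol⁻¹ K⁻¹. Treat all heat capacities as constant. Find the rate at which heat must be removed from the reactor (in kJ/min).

Q_out = 58100 kJ/min

Extent of reaction ξ = 0.791 × 20.1 = 15.899 mol/s
Reaction term: ξ·ΔH°_rxn = 15.899 × -65.8 = -1046.2 kJ/s
Sensible, feed 65.7→25 °C: -182.43 kJ/s
Outlet flows (mol/s): A 4.2009, B 31.798
Sensible, products 25→89.4 °C: 260.2 kJ/s
Q = ΔH = -968.39 kJ/s = -968.39 kW
Heat removed = 58104 kJ/min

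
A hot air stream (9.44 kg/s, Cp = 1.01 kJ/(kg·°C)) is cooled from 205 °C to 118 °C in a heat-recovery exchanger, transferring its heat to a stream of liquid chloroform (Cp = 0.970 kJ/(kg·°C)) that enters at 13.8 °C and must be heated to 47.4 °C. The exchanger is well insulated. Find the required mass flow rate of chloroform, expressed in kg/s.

Heat released by hot stream: Q = 9.44 × 1.01 × (205 − 118) = 829.49 kJ/s
Energy balance on cold side (adiabatic exchanger): Q = ṁ_c·Cp_c·(T_c,out − T_c,in)
ṁ_c = 829.49 / [0.970 × (47.4 − 13.8)] = 25.451 kg/s

ṁ_c = 25.5 kg/s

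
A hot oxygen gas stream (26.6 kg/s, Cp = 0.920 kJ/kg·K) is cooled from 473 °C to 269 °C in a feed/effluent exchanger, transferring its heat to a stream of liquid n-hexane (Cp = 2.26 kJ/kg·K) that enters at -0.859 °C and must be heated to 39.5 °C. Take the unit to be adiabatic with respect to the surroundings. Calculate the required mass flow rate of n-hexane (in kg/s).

ṁ_c = 54.7 kg/s

Heat released by hot stream: Q = 26.6 × 0.920 × (473 − 269) = 4992.3 kJ/s
Energy balance on cold side (adiabatic exchanger): Q = ṁ_c·Cp_c·(T_c,out − T_c,in)
ṁ_c = 4992.3 / [2.26 × (39.5 − -0.859)] = 54.733 kg/s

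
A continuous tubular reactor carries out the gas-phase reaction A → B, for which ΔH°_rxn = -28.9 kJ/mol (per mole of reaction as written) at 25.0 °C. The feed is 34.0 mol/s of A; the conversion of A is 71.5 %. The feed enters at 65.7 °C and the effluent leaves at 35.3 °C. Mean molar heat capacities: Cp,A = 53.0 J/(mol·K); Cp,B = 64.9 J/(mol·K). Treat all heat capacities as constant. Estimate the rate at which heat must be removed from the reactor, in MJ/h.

Extent of reaction ξ = 0.715 × 34.0 = 24.31 mol/s
Reaction term: ξ·ΔH°_rxn = 24.31 × -28.9 = -702.56 kJ/s
Sensible, feed 65.7→25 °C: -73.341 kJ/s
Outlet flows (mol/s): A 9.69, B 24.31
Sensible, products 25→35.3 °C: 21.54 kJ/s
Q = ΔH = -754.36 kJ/s = -754.36 kW
Heat removed = 2715.7 MJ/h

Q_out = 2720 MJ/h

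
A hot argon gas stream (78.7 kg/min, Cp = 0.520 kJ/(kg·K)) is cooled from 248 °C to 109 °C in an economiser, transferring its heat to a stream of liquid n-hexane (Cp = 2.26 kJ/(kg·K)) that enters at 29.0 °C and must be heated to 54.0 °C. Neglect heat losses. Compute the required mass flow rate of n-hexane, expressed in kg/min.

Heat released by hot stream: Q = 78.7 × 0.520 × (248 − 109) = 5688.4 kJ/min
Energy balance on cold side (adiabatic exchanger): Q = ṁ_c·Cp_c·(T_c,out − T_c,in)
ṁ_c = 5688.4 / [2.26 × (54.0 − 29.0)] = 100.68 kg/min

ṁ_c = 101 kg/min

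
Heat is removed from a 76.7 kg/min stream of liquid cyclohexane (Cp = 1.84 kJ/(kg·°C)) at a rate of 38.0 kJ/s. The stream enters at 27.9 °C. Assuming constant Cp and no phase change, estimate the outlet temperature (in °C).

T_out = 11.7 °C

Q = 38.0 kJ/s = 2280 kJ/min
ΔT = Q/(ṁ·Cp) = 2280/(76.7×1.84) = 16.156 K
T_out = 27.9 − 16.156 = 11.744 °C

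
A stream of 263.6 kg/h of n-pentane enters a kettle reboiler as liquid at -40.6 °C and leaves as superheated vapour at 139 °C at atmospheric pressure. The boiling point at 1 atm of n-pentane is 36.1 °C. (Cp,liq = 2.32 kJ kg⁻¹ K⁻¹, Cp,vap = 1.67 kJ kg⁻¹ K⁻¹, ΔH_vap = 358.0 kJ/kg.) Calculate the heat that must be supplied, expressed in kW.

Q = 51.8 kW

liquid -40.6→36.1 °C: 177.94 kJ/kg
vaporisation at 36.1 °C: 358 kJ/kg
vapour 36.1→139 °C: 171.84 kJ/kg
Δh = 177.94 + 358 + 171.84 = 707.79 kJ/kg
Q = ṁ·Δh = 263.6 kg/h × 707.79 kJ/kg = 186570 kJ/h
|Q| = 51.826 kW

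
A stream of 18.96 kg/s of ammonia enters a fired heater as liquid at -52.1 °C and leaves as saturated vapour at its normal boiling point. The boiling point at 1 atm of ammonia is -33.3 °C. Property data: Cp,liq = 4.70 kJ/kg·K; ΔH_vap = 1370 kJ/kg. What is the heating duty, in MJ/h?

liquid -52.1→-33.3 °C: 88.36 kJ/kg
vaporisation at -33.3 °C: 1370 kJ/kg
Δh = 88.36 + 1370 = 1458.4 kJ/kg
Q = ṁ·Δh = 18.96 kg/s × 1458.4 kJ/kg = 27651 kJ/s
|Q| = 27651 kW = 99542 MJ/h

Q = 99500 MJ/h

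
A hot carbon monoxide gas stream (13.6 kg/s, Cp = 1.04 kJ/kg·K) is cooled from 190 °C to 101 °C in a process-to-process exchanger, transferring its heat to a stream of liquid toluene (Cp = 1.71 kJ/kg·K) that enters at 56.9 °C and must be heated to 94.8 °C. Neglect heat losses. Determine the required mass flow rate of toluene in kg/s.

ṁ_c = 19.4 kg/s

Heat released by hot stream: Q = 13.6 × 1.04 × (190 − 101) = 1258.8 kJ/s
Energy balance on cold side (adiabatic exchanger): Q = ṁ_c·Cp_c·(T_c,out − T_c,in)
ṁ_c = 1258.8 / [1.71 × (94.8 − 56.9)] = 19.423 kg/s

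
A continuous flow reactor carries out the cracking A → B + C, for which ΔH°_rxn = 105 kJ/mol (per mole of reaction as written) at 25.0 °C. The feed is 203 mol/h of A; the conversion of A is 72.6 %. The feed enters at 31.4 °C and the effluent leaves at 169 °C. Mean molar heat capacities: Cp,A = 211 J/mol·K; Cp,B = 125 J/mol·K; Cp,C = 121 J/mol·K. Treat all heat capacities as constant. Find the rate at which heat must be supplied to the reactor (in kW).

Q_in = 6.14 kW

Extent of reaction ξ = 0.726 × 203 = 147.38 mol/h
Reaction term: ξ·ΔH°_rxn = 147.38 × 105 = 15475 kJ/h
Sensible, feed 31.4→25 °C: -274.13 kJ/h
Outlet flows (mol/h): A 55.622, B 147.38, C 147.38
Sensible, products 25→169 °C: 6910.7 kJ/h
Q = ΔH = 22111 kJ/h = 6.142 kW
Heat supplied = 6.142 kW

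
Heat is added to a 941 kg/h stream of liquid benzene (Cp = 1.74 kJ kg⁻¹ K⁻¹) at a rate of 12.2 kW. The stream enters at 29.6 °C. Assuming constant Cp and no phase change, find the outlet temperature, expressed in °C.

Q = 12.2 kW = 43920 kJ/h
ΔT = Q/(ṁ·Cp) = 43920/(941×1.74) = 26.824 K
T_out = 29.6 + 26.824 = 56.424 °C

T_out = 56.4 °C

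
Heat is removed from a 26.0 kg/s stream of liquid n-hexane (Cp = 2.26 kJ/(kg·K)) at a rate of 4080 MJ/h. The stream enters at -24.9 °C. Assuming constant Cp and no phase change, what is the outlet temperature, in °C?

Q = 4080 MJ/h = 1133.3 kJ/s
ΔT = Q/(ṁ·Cp) = 1133.3/(26.0×2.26) = 19.287 K
T_out = -24.9 − 19.287 = -44.187 °C

T_out = -44.2 °C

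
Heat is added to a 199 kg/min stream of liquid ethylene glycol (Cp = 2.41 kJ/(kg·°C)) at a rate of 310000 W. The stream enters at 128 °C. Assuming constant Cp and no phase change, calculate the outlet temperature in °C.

Q = 310000 W = 18600 kJ/min
ΔT = Q/(ṁ·Cp) = 18600/(199×2.41) = 38.783 K
T_out = 128 + 38.783 = 166.78 °C

T_out = 167 °C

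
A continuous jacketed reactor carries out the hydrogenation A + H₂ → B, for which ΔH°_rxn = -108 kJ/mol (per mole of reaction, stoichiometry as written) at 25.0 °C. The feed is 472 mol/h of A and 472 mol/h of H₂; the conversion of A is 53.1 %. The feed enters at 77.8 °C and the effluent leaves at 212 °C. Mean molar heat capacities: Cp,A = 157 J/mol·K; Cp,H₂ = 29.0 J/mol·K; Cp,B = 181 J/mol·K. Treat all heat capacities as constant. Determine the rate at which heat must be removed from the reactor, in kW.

Q_out = 4.31 kW

Extent of reaction ξ = 0.531 × 472 = 250.63 mol/h
Reaction term: ξ·ΔH°_rxn = 250.63 × -108 = -27068 kJ/h
Sensible, feed 77.8→25 °C: -4635.4 kJ/h
Outlet flows (mol/h): A 221.37, H₂ 221.37, B 250.63
Sensible, products 25→212 °C: 16183 kJ/h
Q = ΔH = -15521 kJ/h = -4.3114 kW
Heat removed = 4.3114 kW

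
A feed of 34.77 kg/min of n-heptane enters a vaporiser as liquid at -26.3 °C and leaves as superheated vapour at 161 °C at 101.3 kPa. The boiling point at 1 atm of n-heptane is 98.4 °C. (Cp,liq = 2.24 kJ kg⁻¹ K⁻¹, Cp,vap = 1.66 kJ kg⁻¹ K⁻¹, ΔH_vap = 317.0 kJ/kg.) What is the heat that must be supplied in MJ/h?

Q = 1460 MJ/h

liquid -26.3→98.4 °C: 279.33 kJ/kg
vaporisation at 98.4 °C: 317 kJ/kg
vapour 98.4→161 °C: 103.92 kJ/kg
Δh = 279.33 + 317 + 103.92 = 700.24 kJ/kg
Q = ṁ·Δh = 34.77 kg/min × 700.24 kJ/kg = 24347 kJ/min
|Q| = 405.79 kW = 1460.8 MJ/h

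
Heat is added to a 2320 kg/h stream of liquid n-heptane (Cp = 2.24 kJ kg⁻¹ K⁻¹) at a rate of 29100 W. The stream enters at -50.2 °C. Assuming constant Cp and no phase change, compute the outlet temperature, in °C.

Q = 29100 W = 104760 kJ/h
ΔT = Q/(ṁ·Cp) = 104760/(2320×2.24) = 20.159 K
T_out = -50.2 + 20.159 = -30.041 °C

T_out = -30.0 °C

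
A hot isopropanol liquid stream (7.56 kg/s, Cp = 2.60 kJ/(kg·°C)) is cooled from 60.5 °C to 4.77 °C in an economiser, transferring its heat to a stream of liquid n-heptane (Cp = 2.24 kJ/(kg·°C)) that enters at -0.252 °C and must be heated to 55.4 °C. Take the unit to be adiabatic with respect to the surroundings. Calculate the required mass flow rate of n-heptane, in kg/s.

Heat released by hot stream: Q = 7.56 × 2.60 × (60.5 − 4.77) = 1095.4 kJ/s
Energy balance on cold side (adiabatic exchanger): Q = ṁ_c·Cp_c·(T_c,out − T_c,in)
ṁ_c = 1095.4 / [2.24 × (55.4 − -0.252)] = 8.7873 kg/s

ṁ_c = 8.79 kg/s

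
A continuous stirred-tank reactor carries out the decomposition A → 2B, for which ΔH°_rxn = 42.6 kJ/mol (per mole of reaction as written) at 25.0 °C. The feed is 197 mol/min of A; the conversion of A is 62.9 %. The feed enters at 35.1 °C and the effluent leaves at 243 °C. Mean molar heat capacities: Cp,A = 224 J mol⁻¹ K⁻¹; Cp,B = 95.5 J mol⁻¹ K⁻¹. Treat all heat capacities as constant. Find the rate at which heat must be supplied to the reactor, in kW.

Extent of reaction ξ = 0.629 × 197 = 123.91 mol/min
Reaction term: ξ·ΔH°_rxn = 123.91 × 42.6 = 5278.7 kJ/min
Sensible, feed 35.1→25 °C: -445.69 kJ/min
Outlet flows (mol/min): A 73.087, B 247.83
Sensible, products 25→243 °C: 8728.5 kJ/min
Q = ΔH = 13561 kJ/min = 226.02 kW
Heat supplied = 226.02 kW

Q_in = 226 kW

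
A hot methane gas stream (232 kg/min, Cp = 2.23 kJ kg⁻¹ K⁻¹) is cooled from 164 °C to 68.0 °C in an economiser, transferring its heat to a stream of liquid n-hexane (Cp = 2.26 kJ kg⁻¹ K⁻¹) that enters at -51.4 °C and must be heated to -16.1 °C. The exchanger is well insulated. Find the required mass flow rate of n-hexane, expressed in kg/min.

ṁ_c = 623 kg/min

Heat released by hot stream: Q = 232 × 2.23 × (164 − 68.0) = 49667 kJ/min
Energy balance on cold side (adiabatic exchanger): Q = ṁ_c·Cp_c·(T_c,out − T_c,in)
ṁ_c = 49667 / [2.26 × (-16.1 − -51.4)] = 622.56 kg/min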